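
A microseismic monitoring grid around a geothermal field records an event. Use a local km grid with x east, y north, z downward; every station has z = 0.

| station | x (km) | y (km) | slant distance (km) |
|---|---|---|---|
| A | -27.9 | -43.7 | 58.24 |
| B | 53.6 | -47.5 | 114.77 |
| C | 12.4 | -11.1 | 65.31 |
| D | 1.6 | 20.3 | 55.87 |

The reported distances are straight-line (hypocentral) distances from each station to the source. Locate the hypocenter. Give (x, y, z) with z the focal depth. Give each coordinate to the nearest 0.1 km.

(-44.8, 5.0, 27.1)

Each station gives a sphere (x−x_i)² + (y−y_i)² + z² = d_i² (stations at z=0).
Subtracting the A sphere from B and C: z² cancels, leaving linear equations in x and y:
163.0 x − 7.6 y = -7339.15
80.6 x + 65.2 y = -3284.63
Solving: x ≈ -44.793, y ≈ 4.995 km (keep extra digits for the depth step; rounded: -44.8, 5.0).
Then from the A sphere: z² = 58.24² − (x + 27.9)² − (y + 43.7)² with x = -44.793, y = 4.995, so z ≈ 27.117 ≈ 27.1 km.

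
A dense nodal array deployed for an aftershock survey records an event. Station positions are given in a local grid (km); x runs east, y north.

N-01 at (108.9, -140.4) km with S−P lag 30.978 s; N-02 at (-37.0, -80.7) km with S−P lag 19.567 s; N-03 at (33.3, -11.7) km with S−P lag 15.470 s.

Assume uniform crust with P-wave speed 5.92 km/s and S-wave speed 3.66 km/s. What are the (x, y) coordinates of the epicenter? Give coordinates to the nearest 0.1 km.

-57.2 km east, 105.8 km north

Distance from S−P lag: d = Δt · v_P v_S / (v_P − v_S) = Δt · (5.92·3.66)/(5.92−3.66) ≈ 9.5873·Δt.
So d_N-01 = 296.99, d_N-02 = 187.59, d_N-03 = 148.31 km.
Circle about each station: (x − 108.9)² + (y + 140.4)² = 296.99²; (x + 37.0)² + (y + 80.7)² = 187.59²; (x − 33.3)² + (y + 11.7)² = 148.31².
Subtracting the N-01 equation from the N-02 and N-03 equations removes the quadratic terms:
-291.8 x + 119.4 y = 29323.17
-151.2 x + 257.4 y = 35881.61
Solving the 2×2 system: x ≈ -57.2, y ≈ 105.8 km.
Check against N-01 (with the unrounded x, y): √((x − 108.9)²+(y + 140.4)²) = 296.99 ≈ 296.99 km. ✓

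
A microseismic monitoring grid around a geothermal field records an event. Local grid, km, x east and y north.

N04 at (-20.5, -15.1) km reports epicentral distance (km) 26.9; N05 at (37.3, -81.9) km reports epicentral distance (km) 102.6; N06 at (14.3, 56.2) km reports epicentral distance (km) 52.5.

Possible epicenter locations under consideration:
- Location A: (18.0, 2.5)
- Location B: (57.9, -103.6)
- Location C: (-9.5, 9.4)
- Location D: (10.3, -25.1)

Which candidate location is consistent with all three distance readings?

Location C

For each candidate, compare |candidate − station| to the reported distance:
Location A: residuals N04 15.4, N05 16.0, N06 1.3 → max 16.0 km
Location B: residuals N04 91.3, N05 72.7, N06 113.1 → max 113.1 km
Location C: residuals N04 0.0, N05 0.0, N06 0.0 → max 0.0 km
Location D: residuals N04 5.5, N05 39.7, N06 28.9 → max 39.7 km
Only Location C has all residuals ≈ 0.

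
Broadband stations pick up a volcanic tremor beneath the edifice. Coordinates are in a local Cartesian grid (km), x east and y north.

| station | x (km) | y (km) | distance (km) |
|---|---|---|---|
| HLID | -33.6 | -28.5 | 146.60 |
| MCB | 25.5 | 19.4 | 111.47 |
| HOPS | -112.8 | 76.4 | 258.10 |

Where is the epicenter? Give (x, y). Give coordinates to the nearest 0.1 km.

Circle about each station: (x + 33.6)² + (y + 28.5)² = 146.60²; (x − 25.5)² + (y − 19.4)² = 111.47²; (x + 112.8)² + (y − 76.4)² = 258.10².
Subtracting the HLID equation from the MCB and HOPS equations removes the quadratic terms:
118.2 x + 95.8 y = 8151.40
-158.4 x + 209.8 y = -28504.46
Solving the 2×2 system: x ≈ 111.1, y ≈ -52.0 km.
Check against HLID (with the unrounded x, y): √((x + 33.6)²+(y + 28.5)²) = 146.59 ≈ 146.60 km. ✓

111.1 km east, -52.0 km north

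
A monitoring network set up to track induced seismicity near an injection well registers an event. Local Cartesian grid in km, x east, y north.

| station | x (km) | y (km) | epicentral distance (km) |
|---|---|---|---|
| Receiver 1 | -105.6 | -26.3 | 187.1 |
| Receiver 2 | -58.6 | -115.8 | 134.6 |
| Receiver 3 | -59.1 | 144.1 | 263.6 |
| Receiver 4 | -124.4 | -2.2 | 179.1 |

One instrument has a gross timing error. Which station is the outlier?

Receiver 4

Solve using three stations at a time. Using Receiver 1, Receiver 2, Receiver 3 (subtract circle equations pairwise → linear system) gives (x, y) ≈ (72.1, -84.4).
Distances from that point to each station vs reported:
  Receiver 1: calculated 187.0 vs reported 187.1 → residual 0.1 km
  Receiver 2: calculated 134.4 vs reported 134.6 → residual 0.2 km
  Receiver 3: calculated 263.5 vs reported 263.6 → residual 0.1 km
  Receiver 4: calculated 213.0 vs reported 179.1 → residual 33.9 km
Receiver 1, Receiver 2, Receiver 3 are mutually consistent (residuals ≈ 0); Receiver 4 is off by 33.9 km.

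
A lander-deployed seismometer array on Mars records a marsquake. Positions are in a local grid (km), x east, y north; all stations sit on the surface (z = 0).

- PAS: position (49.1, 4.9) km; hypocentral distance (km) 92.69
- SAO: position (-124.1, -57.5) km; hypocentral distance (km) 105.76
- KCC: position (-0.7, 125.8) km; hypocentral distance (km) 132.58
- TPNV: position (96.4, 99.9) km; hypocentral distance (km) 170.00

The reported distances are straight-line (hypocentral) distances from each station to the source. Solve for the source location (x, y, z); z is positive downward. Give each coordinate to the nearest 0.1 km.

(-40.1, 1.7, 25.0)

Each station gives a sphere (x−x_i)² + (y−y_i)² + z² = d_i² (stations at z=0).
Subtracting the PAS sphere from SAO and KCC: z² cancels, leaving linear equations in x and y:
-346.4 x − 124.8 y = 13678.50
-99.6 x + 241.8 y = 4405.29
Solving: x ≈ -40.100, y ≈ 1.701 km (keep extra digits for the depth step; rounded: -40.1, 1.7).
Then from the PAS sphere: z² = 92.69² − (x − 49.1)² − (y − 4.9)² with x = -40.100, y = 1.701, so z ≈ 24.991 ≈ 25.0 km.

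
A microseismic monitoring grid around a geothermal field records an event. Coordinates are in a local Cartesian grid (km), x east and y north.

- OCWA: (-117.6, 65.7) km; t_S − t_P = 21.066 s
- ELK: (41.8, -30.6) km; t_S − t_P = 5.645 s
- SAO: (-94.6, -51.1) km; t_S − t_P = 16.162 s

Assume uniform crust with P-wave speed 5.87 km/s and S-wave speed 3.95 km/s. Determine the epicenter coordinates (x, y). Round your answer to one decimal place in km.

Distance from S−P lag: d = Δt · v_P v_S / (v_P − v_S) = Δt · (5.87·3.95)/(5.87−3.95) ≈ 12.0763·Δt.
So d_OCWA = 254.40, d_ELK = 68.17, d_SAO = 195.18 km.
Circle about each station: (x + 117.6)² + (y − 65.7)² = 254.40²; (x − 41.8)² + (y + 30.6)² = 68.17²; (x + 94.6)² + (y + 51.1)² = 195.18².
Subtracting pairs of circle equations eliminates x²+y² and gives linear equations (the radical axes):
318.8 x − 192.6 y = 44609.56
46.0 x − 233.6 y = 20038.25
Solving the 2×2 system: x ≈ 100.0, y ≈ -66.1 km.

(100.0, -66.1)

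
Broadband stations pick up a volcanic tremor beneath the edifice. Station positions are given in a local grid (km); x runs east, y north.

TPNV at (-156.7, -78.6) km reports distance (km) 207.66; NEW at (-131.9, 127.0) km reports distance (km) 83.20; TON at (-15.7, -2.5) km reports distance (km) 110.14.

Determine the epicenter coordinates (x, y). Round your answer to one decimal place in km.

x ≈ -52.8 km, y ≈ 101.2 km

Circle about each station: (x + 156.7)² + (y + 78.6)² = 207.66²; (x + 131.9)² + (y − 127.0)² = 83.20²; (x + 15.7)² + (y + 2.5)² = 110.14².
Subtracting the TPNV equation from the NEW and TON equations removes the quadratic terms:
49.6 x + 411.2 y = 38994.20
282.0 x + 152.2 y = 511.75
Solving the 2×2 system: x ≈ -52.8, y ≈ 101.2 km.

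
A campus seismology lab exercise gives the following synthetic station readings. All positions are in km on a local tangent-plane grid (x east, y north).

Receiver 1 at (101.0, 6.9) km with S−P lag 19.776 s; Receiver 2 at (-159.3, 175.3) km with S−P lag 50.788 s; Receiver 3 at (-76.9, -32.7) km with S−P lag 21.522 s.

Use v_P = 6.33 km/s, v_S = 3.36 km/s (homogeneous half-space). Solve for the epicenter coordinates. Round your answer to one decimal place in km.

(47.2, -124.1)

Distance from S−P lag: d = Δt · v_P v_S / (v_P − v_S) = Δt · (6.33·3.36)/(6.33−3.36) ≈ 7.1612·Δt.
So d_Receiver 1 = 141.62, d_Receiver 2 = 363.70, d_Receiver 3 = 154.12 km.
Circle about each station: (x − 101.0)² + (y − 6.9)² = 141.62²; (x + 159.3)² + (y − 175.3)² = 363.70²; (x + 76.9)² + (y + 32.7)² = 154.12².
Subtracting pairs of circle equations eliminates x²+y² and gives linear equations (the radical axes):
-520.6 x + 336.8 y = -66363.50
-355.8 x − 79.2 y = -6962.46
Solving the 2×2 system: x ≈ 47.2, y ≈ -124.1 km.
Check against Receiver 1 (with the unrounded x, y): √((x − 101.0)²+(y − 6.9)²) = 141.62 ≈ 141.62 km. ✓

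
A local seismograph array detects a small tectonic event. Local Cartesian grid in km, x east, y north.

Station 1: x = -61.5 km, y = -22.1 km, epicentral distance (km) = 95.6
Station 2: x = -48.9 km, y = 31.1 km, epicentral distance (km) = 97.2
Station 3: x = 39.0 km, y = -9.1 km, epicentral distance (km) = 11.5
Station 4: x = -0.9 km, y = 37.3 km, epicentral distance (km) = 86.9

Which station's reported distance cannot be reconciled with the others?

Solve using three stations at a time. Using Station 1, Station 2, Station 3 (subtract circle equations pairwise → linear system) gives (x, y) ≈ (34.1, -19.5).
Distances from that point to each station vs reported:
  Station 1: calculated 95.6 vs reported 95.6 → residual 0.0 km
  Station 2: calculated 97.2 vs reported 97.2 → residual 0.0 km
  Station 3: calculated 11.5 vs reported 11.5 → residual 0.0 km
  Station 4: calculated 66.7 vs reported 86.9 → residual 20.2 km
Station 1, Station 2, Station 3 are mutually consistent (residuals ≈ 0); Station 4 is off by 20.2 km.

Station 4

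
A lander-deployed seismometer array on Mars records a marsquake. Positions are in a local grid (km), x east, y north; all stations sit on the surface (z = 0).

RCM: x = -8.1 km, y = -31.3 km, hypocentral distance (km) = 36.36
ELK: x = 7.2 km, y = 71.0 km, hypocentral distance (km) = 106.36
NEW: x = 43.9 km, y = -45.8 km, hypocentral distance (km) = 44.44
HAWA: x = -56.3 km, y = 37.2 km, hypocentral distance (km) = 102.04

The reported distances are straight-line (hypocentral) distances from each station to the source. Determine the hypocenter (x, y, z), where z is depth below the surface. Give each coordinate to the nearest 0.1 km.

(13.7, -31.1, 29.1)

Each station gives a sphere (x−x_i)² + (y−y_i)² + z² = d_i² (stations at z=0).
Subtracting the RCM sphere from ELK and NEW: z² cancels, leaving linear equations in x and y:
30.6 x + 204.6 y = -5942.86
104.0 x − 29.0 y = 2326.69
Solving: x ≈ 13.701, y ≈ -31.095 km (keep extra digits for the depth step; rounded: 13.7, -31.1).
Then from the RCM sphere: z² = 36.36² − (x + 8.1)² − (y + 31.3)² with x = 13.701, y = -31.095, so z ≈ 29.099 ≈ 29.1 km.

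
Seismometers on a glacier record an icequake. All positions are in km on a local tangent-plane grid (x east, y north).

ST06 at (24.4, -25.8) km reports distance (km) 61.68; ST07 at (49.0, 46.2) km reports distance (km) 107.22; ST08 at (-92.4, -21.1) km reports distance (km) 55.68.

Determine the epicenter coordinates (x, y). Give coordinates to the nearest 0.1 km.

Circle about each station: (x − 24.4)² + (y + 25.8)² = 61.68²; (x − 49.0)² + (y − 46.2)² = 107.22²; (x + 92.4)² + (y + 21.1)² = 55.68².
Subtracting the ST06 equation from the ST07 and ST08 equations removes the quadratic terms:
49.2 x + 144.0 y = -4417.27
-233.6 x + 9.4 y = 8426.13
Solving the 2×2 system: x ≈ -36.8, y ≈ -18.1 km.

(-36.8, -18.1)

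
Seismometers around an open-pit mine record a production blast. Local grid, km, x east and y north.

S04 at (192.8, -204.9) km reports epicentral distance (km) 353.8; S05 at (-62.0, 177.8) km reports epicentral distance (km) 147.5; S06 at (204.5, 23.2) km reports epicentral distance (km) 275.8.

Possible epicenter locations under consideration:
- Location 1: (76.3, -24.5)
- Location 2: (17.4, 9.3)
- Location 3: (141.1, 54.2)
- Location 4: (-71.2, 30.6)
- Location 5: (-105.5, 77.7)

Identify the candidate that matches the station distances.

Location 4

For each candidate, compare |candidate − station| to the reported distance:
Location 1: residuals S04 139.1, S05 97.6, S06 139.0 → max 139.1 km
Location 2: residuals S04 76.9, S05 38.8, S06 88.2 → max 88.2 km
Location 3: residuals S04 89.6, S05 90.3, S06 205.2 → max 205.2 km
Location 4: residuals S04 0.0, S05 0.0, S06 0.0 → max 0.0 km
Location 5: residuals S04 57.1, S05 38.4, S06 39.0 → max 57.1 km
Only Location 4 has all residuals ≈ 0.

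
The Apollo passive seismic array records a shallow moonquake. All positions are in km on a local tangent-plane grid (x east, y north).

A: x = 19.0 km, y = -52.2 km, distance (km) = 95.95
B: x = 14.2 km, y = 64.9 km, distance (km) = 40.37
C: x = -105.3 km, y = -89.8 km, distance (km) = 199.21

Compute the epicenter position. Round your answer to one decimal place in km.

Circle about each station: (x − 19.0)² + (y + 52.2)² = 95.95²; (x − 14.2)² + (y − 64.9)² = 40.37²; (x + 105.3)² + (y + 89.8)² = 199.21².
Subtracting pairs of circle equations eliminates x²+y² and gives linear equations (the radical axes):
-9.6 x + 234.2 y = 8904.48
-248.6 x − 75.2 y = -14411.93
Solving the 2×2 system: x ≈ 45.9, y ≈ 39.9 km.
Check against A (with the unrounded x, y): √((x − 19.0)²+(y + 52.2)²) = 95.95 ≈ 95.95 km. ✓

45.9 km east, 39.9 km north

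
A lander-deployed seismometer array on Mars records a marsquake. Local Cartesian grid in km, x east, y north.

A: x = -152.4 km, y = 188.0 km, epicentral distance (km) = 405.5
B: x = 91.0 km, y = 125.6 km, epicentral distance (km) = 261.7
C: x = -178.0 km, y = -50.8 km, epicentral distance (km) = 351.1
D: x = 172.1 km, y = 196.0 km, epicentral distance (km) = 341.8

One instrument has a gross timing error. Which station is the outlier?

C

Solve using three stations at a time. Using A, B, D (subtract circle equations pairwise → linear system) gives (x, y) ≈ (91.3, -136.1).
Distances from that point to each station vs reported:
  A: calculated 405.5 vs reported 405.5 → residual 0.0 km
  B: calculated 261.7 vs reported 261.7 → residual 0.0 km
  C: calculated 282.5 vs reported 351.1 → residual 68.6 km
  D: calculated 341.8 vs reported 341.8 → residual 0.0 km
A, B, D are mutually consistent (residuals ≈ 0); C is off by 68.6 km.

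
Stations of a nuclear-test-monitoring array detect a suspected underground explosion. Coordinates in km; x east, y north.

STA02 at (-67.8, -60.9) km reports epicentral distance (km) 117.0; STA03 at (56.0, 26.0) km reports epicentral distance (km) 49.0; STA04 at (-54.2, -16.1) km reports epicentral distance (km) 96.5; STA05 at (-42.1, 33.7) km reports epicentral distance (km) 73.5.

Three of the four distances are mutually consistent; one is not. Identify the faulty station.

STA05

Solve using three stations at a time. Using STA02, STA03, STA04 (subtract circle equations pairwise → linear system) gives (x, y) ≈ (42.2, -21.0).
Distances from that point to each station vs reported:
  STA02: calculated 117.0 vs reported 117.0 → residual 0.0 km
  STA03: calculated 49.0 vs reported 49.0 → residual 0.0 km
  STA04: calculated 96.5 vs reported 96.5 → residual 0.0 km
  STA05: calculated 100.4 vs reported 73.5 → residual 26.9 km
STA02, STA03, STA04 are mutually consistent (residuals ≈ 0); STA05 is off by 26.9 km.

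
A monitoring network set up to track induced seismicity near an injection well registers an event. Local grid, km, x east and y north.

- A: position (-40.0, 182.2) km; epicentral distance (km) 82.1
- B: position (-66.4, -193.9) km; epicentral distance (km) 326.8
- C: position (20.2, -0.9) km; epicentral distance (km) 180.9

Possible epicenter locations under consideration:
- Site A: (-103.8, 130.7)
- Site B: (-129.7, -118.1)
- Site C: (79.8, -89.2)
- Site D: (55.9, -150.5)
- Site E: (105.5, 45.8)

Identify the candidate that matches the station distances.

For each candidate, compare |candidate − station| to the reported distance:
Site A: residuals A 0.1, B 0.1, C 0.1 → max 0.1 km
Site B: residuals A 231.3, B 228.0, C 9.4 → max 231.3 km
Site C: residuals A 214.6, B 147.0, C 74.4 → max 214.6 km
Site D: residuals A 264.1, B 197.0, C 27.1 → max 264.1 km
Site E: residuals A 117.3, B 31.8, C 83.7 → max 117.3 km
Only Site A has all residuals ≈ 0.

Site A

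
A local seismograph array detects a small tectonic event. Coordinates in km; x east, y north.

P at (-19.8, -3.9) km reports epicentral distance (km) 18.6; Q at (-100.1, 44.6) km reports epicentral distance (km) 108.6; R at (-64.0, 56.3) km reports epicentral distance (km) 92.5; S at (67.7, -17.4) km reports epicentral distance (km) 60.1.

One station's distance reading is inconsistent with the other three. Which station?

S

Solve using three stations at a time. Using P, Q, R (subtract circle equations pairwise → linear system) gives (x, y) ≈ (-13.9, -21.4).
Distances from that point to each station vs reported:
  P: calculated 18.5 vs reported 18.6 → residual 0.1 km
  Q: calculated 108.6 vs reported 108.6 → residual 0.0 km
  R: calculated 92.5 vs reported 92.5 → residual 0.0 km
  S: calculated 81.7 vs reported 60.1 → residual 21.6 km
P, Q, R are mutually consistent (residuals ≈ 0); S is off by 21.6 km.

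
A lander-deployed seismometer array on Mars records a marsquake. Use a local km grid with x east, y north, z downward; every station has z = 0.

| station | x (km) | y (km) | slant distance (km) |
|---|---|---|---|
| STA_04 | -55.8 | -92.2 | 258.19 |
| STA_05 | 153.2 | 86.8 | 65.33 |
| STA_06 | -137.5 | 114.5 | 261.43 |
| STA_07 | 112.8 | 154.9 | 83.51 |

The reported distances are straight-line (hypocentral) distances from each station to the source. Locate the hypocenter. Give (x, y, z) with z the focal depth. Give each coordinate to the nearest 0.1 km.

Each station gives a sphere (x−x_i)² + (y−y_i)² + z² = d_i² (stations at z=0).
Subtracting the STA_04 sphere from STA_05 and STA_06: z² cancels, leaving linear equations in x and y:
418.0 x + 358.0 y = 81784.07
-163.4 x + 413.4 y = 18718.45
Solving: x ≈ 117.201, y ≈ 91.604 km (keep extra digits for the depth step; rounded: 117.2, 91.6).
Then from the STA_04 sphere: z² = 258.19² − (x + 55.8)² − (y + 92.2)² with x = 117.201, y = 91.604, so z ≈ 54.303 ≈ 54.3 km.

x ≈ 117.2 km, y ≈ 91.6 km, depth ≈ 54.3 km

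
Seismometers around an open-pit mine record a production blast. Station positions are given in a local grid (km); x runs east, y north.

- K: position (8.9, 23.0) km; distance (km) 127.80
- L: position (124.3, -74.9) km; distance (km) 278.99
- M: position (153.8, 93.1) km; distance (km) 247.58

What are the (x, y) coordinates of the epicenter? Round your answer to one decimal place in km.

Circle about each station: (x − 8.9)² + (y − 23.0)² = 127.80²; (x − 124.3)² + (y + 74.9)² = 278.99²; (x − 153.8)² + (y − 93.1)² = 247.58².
Subtracting pairs of circle equations eliminates x²+y² and gives linear equations (the radical axes):
230.8 x − 195.8 y = -41050.29
289.8 x + 140.2 y = -13249.18
Solving the 2×2 system: x ≈ -93.7, y ≈ 99.2 km.

(-93.7, 99.2)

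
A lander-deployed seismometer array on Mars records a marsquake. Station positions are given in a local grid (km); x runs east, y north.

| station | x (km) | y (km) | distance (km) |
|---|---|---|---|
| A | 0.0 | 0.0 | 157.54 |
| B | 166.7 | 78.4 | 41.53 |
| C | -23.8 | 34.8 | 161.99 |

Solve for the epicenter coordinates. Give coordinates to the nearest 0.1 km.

x ≈ 127.6 km, y ≈ 92.4 km

Circle about each station: x² + y² = 157.54²; (x − 166.7)² + (y − 78.4)² = 41.53²; (x + 23.8)² + (y − 34.8)² = 161.99².
Subtracting pairs of circle equations eliminates x²+y² and gives linear equations (the radical axes):
333.4 x + 156.8 y = 57029.56
-47.6 x + 69.6 y = 355.57
Solving the 2×2 system: x ≈ 127.6, y ≈ 92.4 km.
Check against A (with the unrounded x, y): √(x²+y²) = 157.54 ≈ 157.54 km. ✓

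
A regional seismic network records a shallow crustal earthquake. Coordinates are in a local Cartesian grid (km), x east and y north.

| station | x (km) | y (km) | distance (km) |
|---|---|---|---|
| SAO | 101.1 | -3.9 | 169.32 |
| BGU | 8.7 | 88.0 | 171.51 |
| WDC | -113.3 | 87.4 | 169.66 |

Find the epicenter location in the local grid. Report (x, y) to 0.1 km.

Circle about each station: (x − 101.1)² + (y + 3.9)² = 169.32²; (x − 8.7)² + (y − 88.0)² = 171.51²; (x + 113.3)² + (y − 87.4)² = 169.66².
Subtracting the SAO equation from the BGU and WDC equations removes the quadratic terms:
-184.8 x + 183.8 y = -3163.15
-428.8 x + 182.6 y = 10123.98
Solving the 2×2 system: x ≈ -54.1, y ≈ -71.6 km.

x ≈ -54.1 km, y ≈ -71.6 km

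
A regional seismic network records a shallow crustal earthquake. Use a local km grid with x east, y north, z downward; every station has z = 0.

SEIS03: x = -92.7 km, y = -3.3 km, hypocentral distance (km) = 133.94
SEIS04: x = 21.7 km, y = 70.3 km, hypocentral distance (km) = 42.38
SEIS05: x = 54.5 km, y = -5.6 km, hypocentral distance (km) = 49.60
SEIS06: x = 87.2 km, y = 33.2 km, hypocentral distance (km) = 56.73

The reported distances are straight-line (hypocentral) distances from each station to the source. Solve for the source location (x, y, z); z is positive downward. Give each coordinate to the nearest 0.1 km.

Each station gives a sphere (x−x_i)² + (y−y_i)² + z² = d_i² (stations at z=0).
Subtracting the SEIS03 sphere from SEIS04 and SEIS05: z² cancels, leaving linear equations in x and y:
228.8 x + 147.2 y = 12952.66
294.4 x − 4.6 y = 9877.19
Solving: x ≈ 34.097, y ≈ 34.995 km (keep extra digits for the depth step; rounded: 34.1, 35.0).
Then from the SEIS03 sphere: z² = 133.94² − (x + 92.7)² − (y + 3.3)² with x = 34.097, y = 34.995, so z ≈ 19.898 ≈ 19.9 km.

x ≈ 34.1 km, y ≈ 35.0 km, depth ≈ 19.9 km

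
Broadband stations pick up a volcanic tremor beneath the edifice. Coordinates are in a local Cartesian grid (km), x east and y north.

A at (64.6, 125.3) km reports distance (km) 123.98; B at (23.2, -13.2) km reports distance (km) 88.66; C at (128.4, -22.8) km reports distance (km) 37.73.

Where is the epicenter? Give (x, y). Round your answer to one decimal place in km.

Circle about each station: (x − 64.6)² + (y − 125.3)² = 123.98²; (x − 23.2)² + (y + 13.2)² = 88.66²; (x − 128.4)² + (y + 22.8)² = 37.73².
Subtracting the A equation from the B and C equations removes the quadratic terms:
-82.8 x − 277.0 y = -11650.33
127.6 x − 296.2 y = 11080.64
Solving the 2×2 system: x ≈ 108.9, y ≈ 9.5 km.
Check against A (with the unrounded x, y): √((x − 64.6)²+(y − 125.3)²) = 123.98 ≈ 123.98 km. ✓

108.9 km east, 9.5 km north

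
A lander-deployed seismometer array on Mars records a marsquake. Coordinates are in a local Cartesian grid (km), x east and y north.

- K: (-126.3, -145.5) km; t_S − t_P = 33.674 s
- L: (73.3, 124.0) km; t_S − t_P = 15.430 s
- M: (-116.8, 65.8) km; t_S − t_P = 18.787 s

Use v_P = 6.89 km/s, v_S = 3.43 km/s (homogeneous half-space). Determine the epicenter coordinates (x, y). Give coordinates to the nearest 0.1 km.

x ≈ 9.0 km, y ≈ 40.5 km

Distance from S−P lag: d = Δt · v_P v_S / (v_P − v_S) = Δt · (6.89·3.43)/(6.89−3.43) ≈ 6.8303·Δt.
So d_K = 230.00, d_L = 105.39, d_M = 128.32 km.
Circle about each station: (x + 126.3)² + (y + 145.5)² = 230.00²; (x − 73.3)² + (y − 124.0)² = 105.39²; (x + 116.8)² + (y − 65.8)² = 128.32².
Subtracting pairs of circle equations eliminates x²+y² and gives linear equations (the radical axes):
399.2 x + 539.0 y = 25419.90
19.0 x + 422.6 y = 17283.92
Solving the 2×2 system: x ≈ 9.0, y ≈ 40.5 km.
Check against K (with the unrounded x, y): √((x + 126.3)²+(y + 145.5)²) = 230.00 ≈ 230.00 km. ✓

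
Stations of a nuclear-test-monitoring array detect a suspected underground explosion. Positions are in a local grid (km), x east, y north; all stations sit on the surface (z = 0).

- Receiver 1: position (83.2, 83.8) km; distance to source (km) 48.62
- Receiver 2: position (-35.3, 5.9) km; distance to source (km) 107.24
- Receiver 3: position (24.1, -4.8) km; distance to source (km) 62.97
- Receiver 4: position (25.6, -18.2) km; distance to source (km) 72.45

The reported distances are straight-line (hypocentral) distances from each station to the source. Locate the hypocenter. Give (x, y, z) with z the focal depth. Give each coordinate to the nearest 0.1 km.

Each station gives a sphere (x−x_i)² + (y−y_i)² + z² = d_i² (stations at z=0).
Subtracting the Receiver 1 sphere from Receiver 2 and Receiver 3: z² cancels, leaving linear equations in x and y:
-237.0 x − 155.8 y = -21800.29
-118.2 x − 177.2 y = -14942.15
Solving: x ≈ 65.096, y ≈ 40.902 km (keep extra digits for the depth step; rounded: 65.1, 40.9).
Then from the Receiver 1 sphere: z² = 48.62² − (x − 83.2)² − (y − 83.8)² with x = 65.096, y = 40.902, so z ≈ 13.997 ≈ 14.0 km.

(65.1, 40.9, 14.0)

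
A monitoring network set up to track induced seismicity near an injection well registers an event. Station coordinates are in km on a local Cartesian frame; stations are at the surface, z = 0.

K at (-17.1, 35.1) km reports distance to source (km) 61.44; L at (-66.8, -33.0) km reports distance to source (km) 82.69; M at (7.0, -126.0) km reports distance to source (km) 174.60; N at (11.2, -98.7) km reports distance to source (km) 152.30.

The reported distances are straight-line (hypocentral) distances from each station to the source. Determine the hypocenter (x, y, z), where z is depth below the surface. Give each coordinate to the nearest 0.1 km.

x ≈ -51.5 km, y ≈ 30.5 km, depth ≈ 50.7 km

Each station gives a sphere (x−x_i)² + (y−y_i)² + z² = d_i² (stations at z=0).
Subtracting the K sphere from L and M: z² cancels, leaving linear equations in x and y:
-99.4 x − 136.2 y = 964.06
48.2 x − 322.2 y = -12309.71
Solving: x ≈ -51.493, y ≈ 30.502 km (keep extra digits for the depth step; rounded: -51.5, 30.5).
Then from the K sphere: z² = 61.44² − (x + 17.1)² − (y − 35.1)² with x = -51.493, y = 30.502, so z ≈ 50.704 ≈ 50.7 km.
Check against N (with the unrounded solution): distance 152.30 ≈ 152.30 km. ✓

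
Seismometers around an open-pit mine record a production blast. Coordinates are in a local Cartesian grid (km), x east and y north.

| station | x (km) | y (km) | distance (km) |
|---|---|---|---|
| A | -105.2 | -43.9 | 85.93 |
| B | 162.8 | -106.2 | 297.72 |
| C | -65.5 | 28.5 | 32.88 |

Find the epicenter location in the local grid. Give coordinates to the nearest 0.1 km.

x ≈ -95.7 km, y ≈ 41.5 km

Circle about each station: (x + 105.2)² + (y + 43.9)² = 85.93²; (x − 162.8)² + (y + 106.2)² = 297.72²; (x + 65.5)² + (y − 28.5)² = 32.88².
Subtracting pairs of circle equations eliminates x²+y² and gives linear equations (the radical axes):
536.0 x − 124.6 y = -56465.20
79.4 x + 144.8 y = -1588.88
Solving the 2×2 system: x ≈ -95.7, y ≈ 41.5 km.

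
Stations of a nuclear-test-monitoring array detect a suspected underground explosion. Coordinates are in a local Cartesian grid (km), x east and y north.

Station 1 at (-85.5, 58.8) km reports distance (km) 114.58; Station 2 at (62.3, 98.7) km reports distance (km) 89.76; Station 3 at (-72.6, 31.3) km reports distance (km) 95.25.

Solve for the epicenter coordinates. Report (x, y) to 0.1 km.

Circle about each station: (x + 85.5)² + (y − 58.8)² = 114.58²; (x − 62.3)² + (y − 98.7)² = 89.76²; (x + 72.6)² + (y − 31.3)² = 95.25².
Subtracting pairs of circle equations eliminates x²+y² and gives linear equations (the radical axes):
295.6 x + 79.8 y = 7927.01
25.8 x − 55.0 y = -461.23
Solving the 2×2 system: x ≈ 21.8, y ≈ 18.6 km.

x ≈ 21.8 km, y ≈ 18.6 km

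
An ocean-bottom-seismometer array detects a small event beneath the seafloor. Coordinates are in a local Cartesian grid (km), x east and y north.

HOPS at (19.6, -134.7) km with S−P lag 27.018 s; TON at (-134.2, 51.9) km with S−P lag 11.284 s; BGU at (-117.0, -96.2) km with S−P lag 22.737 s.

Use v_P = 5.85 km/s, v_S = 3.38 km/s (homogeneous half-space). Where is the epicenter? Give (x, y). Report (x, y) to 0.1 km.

(-46.0, 71.4)

Distance from S−P lag: d = Δt · v_P v_S / (v_P − v_S) = Δt · (5.85·3.38)/(5.85−3.38) ≈ 8.0053·Δt.
So d_HOPS = 216.29, d_TON = 90.33, d_BGU = 182.02 km.
Circle about each station: (x − 19.6)² + (y + 134.7)² = 216.29²; (x + 134.2)² + (y − 51.9)² = 90.33²; (x + 117.0)² + (y + 96.2)² = 182.02².
Subtracting the HOPS equation from the TON and BGU equations removes the quadratic terms:
-307.6 x + 373.2 y = 40796.86
-273.2 x + 77.0 y = 18065.27
Solving the 2×2 system: x ≈ -46.0, y ≈ 71.4 km.
Check against HOPS (with the unrounded x, y): √((x − 19.6)²+(y + 134.7)²) = 216.29 ≈ 216.29 km. ✓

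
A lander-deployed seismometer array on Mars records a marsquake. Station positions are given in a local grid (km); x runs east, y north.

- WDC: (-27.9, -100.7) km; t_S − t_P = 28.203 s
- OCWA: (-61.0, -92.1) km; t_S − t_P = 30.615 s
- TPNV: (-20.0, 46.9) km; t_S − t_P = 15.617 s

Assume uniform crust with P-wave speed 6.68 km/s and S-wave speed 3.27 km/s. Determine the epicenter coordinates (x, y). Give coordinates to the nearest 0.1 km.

Distance from S−P lag: d = Δt · v_P v_S / (v_P − v_S) = Δt · (6.68·3.27)/(6.68−3.27) ≈ 6.4057·Δt.
So d_WDC = 180.66, d_OCWA = 196.11, d_TPNV = 100.04 km.
Circle about each station: (x + 27.9)² + (y + 100.7)² = 180.66²; (x + 61.0)² + (y + 92.1)² = 196.11²; (x + 20.0)² + (y − 46.9)² = 100.04².
Subtracting pairs of circle equations eliminates x²+y² and gives linear equations (the radical axes):
-66.2 x + 17.2 y = -4536.59
15.8 x + 295.2 y = 14310.74
Solving the 2×2 system: x ≈ 80.0, y ≈ 44.2 km.

x ≈ 80.0 km, y ≈ 44.2 km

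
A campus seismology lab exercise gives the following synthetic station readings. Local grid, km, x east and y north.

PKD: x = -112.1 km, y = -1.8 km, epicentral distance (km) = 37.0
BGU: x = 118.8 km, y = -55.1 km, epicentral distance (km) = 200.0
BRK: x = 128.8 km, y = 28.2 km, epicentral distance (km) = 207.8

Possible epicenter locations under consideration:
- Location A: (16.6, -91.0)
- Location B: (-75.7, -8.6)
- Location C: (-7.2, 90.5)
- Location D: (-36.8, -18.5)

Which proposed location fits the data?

Location B

For each candidate, compare |candidate − station| to the reported distance:
Location A: residuals PKD 119.6, BGU 91.7, BRK 44.1 → max 119.6 km
Location B: residuals PKD 0.0, BGU 0.0, BRK 0.0 → max 0.0 km
Location C: residuals PKD 102.7, BGU 7.5, BRK 58.2 → max 102.7 km
Location D: residuals PKD 40.1, BGU 40.2, BRK 35.7 → max 40.2 km
Only Location B has all residuals ≈ 0.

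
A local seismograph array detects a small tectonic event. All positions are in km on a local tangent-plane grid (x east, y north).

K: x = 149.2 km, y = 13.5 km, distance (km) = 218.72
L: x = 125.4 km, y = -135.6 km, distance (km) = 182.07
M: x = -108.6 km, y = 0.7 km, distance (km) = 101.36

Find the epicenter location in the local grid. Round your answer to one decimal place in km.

Circle about each station: (x − 149.2)² + (y − 13.5)² = 218.72²; (x − 125.4)² + (y + 135.6)² = 182.07²; (x + 108.6)² + (y − 0.7)² = 101.36².
Subtracting the K equation from the L and M equations removes the quadratic terms:
-47.6 x − 298.2 y = 26358.58
-515.6 x − 25.6 y = 26916.15
Solving the 2×2 system: x ≈ -48.2, y ≈ -80.7 km.

(-48.2, -80.7)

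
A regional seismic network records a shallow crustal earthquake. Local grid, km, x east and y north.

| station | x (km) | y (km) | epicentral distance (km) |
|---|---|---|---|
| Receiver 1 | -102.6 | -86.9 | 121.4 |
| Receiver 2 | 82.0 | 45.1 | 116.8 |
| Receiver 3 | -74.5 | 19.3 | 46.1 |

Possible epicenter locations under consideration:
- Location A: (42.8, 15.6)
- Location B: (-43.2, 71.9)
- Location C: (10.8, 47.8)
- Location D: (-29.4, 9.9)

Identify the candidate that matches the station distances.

Location D

For each candidate, compare |candidate − station| to the reported distance:
Location A: residuals Receiver 1 56.5, Receiver 2 67.7, Receiver 3 71.3 → max 71.3 km
Location B: residuals Receiver 1 48.1, Receiver 2 11.2, Receiver 3 15.1 → max 48.1 km
Location C: residuals Receiver 1 54.7, Receiver 2 45.5, Receiver 3 43.8 → max 54.7 km
Location D: residuals Receiver 1 0.0, Receiver 2 0.0, Receiver 3 0.0 → max 0.0 km
Only Location D has all residuals ≈ 0.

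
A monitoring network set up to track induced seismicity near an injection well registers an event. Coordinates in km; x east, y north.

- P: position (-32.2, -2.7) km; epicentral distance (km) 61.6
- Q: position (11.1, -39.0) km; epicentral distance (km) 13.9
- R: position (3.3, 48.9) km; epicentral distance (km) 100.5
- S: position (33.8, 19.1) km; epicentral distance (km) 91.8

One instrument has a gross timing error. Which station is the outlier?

S

Solve using three stations at a time. Using P, Q, R (subtract circle equations pairwise → linear system) gives (x, y) ≈ (5.3, -51.6).
Distances from that point to each station vs reported:
  P: calculated 61.6 vs reported 61.6 → residual 0.0 km
  Q: calculated 13.9 vs reported 13.9 → residual 0.0 km
  R: calculated 100.5 vs reported 100.5 → residual 0.0 km
  S: calculated 76.2 vs reported 91.8 → residual 15.6 km
P, Q, R are mutually consistent (residuals ≈ 0); S is off by 15.6 km.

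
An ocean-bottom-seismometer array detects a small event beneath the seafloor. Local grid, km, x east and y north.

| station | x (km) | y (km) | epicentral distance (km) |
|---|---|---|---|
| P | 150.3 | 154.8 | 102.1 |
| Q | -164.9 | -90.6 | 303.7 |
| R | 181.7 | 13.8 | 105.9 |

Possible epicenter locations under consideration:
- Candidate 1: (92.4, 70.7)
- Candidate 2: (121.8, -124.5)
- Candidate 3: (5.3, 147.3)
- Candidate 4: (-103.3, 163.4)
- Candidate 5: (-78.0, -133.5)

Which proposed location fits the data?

Candidate 1

For each candidate, compare |candidate − station| to the reported distance:
Candidate 1: residuals P 0.0, Q 0.0, R 0.0 → max 0.0 km
Candidate 2: residuals P 178.7, Q 15.0, R 44.8 → max 178.7 km
Candidate 3: residuals P 43.1, Q 11.2, R 115.3 → max 115.3 km
Candidate 4: residuals P 151.6, Q 42.3, R 216.0 → max 216.0 km
Candidate 5: residuals P 265.6, Q 206.8, R 192.7 → max 265.6 km
Only Candidate 1 has all residuals ≈ 0.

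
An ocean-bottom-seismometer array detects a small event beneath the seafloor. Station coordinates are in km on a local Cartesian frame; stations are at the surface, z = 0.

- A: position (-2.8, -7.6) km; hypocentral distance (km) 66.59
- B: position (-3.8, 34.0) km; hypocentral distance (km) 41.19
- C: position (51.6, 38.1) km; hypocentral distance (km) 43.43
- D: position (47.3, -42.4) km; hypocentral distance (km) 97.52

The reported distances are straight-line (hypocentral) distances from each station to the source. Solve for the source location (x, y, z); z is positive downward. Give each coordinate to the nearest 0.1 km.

(21.4, 46.7, 30.0)

Each station gives a sphere (x−x_i)² + (y−y_i)² + z² = d_i² (stations at z=0).
Subtracting the A sphere from B and C: z² cancels, leaving linear equations in x and y:
-2.0 x + 83.2 y = 3842.45
108.8 x + 91.4 y = 6596.63
Solving: x ≈ 21.401, y ≈ 46.698 km (keep extra digits for the depth step; rounded: 21.4, 46.7).
Then from the A sphere: z² = 66.59² − (x + 2.8)² − (y + 7.6)² with x = 21.401, y = 46.698, so z ≈ 30.004 ≈ 30.0 km.
Check against D (with the unrounded solution): distance 97.52 ≈ 97.52 km. ✓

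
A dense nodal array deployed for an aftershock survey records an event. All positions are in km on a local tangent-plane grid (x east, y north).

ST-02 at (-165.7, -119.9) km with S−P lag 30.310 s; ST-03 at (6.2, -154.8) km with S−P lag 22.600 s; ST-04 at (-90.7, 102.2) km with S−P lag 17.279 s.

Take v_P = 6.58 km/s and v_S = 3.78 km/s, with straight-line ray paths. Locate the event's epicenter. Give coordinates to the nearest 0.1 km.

(50.1, 41.1)

Distance from S−P lag: d = Δt · v_P v_S / (v_P − v_S) = Δt · (6.58·3.78)/(6.58−3.78) ≈ 8.8830·Δt.
So d_ST-02 = 269.24, d_ST-03 = 200.76, d_ST-04 = 153.49 km.
Circle about each station: (x + 165.7)² + (y + 119.9)² = 269.24²; (x − 6.2)² + (y + 154.8)² = 200.76²; (x + 90.7)² + (y − 102.2)² = 153.49².
Subtracting pairs of circle equations eliminates x²+y² and gives linear equations (the radical axes):
343.8 x − 69.8 y = 14354.58
150.0 x + 444.2 y = 25769.83
Solving the 2×2 system: x ≈ 50.1, y ≈ 41.1 km.
Check against ST-02 (with the unrounded x, y): √((x + 165.7)²+(y + 119.9)²) = 269.24 ≈ 269.24 km. ✓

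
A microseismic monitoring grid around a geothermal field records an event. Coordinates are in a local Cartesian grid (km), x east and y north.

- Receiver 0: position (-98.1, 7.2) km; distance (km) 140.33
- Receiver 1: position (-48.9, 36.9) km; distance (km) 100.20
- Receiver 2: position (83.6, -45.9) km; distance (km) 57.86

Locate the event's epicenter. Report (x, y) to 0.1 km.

41.6 km east, -6.1 km north

Circle about each station: (x + 98.1)² + (y − 7.2)² = 140.33²; (x + 48.9)² + (y − 36.9)² = 100.20²; (x − 83.6)² + (y + 45.9)² = 57.86².
Subtracting the Receiver 0 equation from the Receiver 1 and Receiver 2 equations removes the quadratic terms:
98.4 x + 59.4 y = 3729.84
363.4 x − 106.2 y = 15765.05
Solving the 2×2 system: x ≈ 41.6, y ≈ -6.1 km.
Check against Receiver 0 (with the unrounded x, y): √((x + 98.1)²+(y − 7.2)²) = 140.33 ≈ 140.33 km. ✓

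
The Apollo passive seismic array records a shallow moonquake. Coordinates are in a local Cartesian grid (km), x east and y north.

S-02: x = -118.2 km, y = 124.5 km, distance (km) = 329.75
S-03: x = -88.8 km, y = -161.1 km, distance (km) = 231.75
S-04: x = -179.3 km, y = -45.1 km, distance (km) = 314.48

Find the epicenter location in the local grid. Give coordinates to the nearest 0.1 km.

Circle about each station: (x + 118.2)² + (y − 124.5)² = 329.75²; (x + 88.8)² + (y + 161.1)² = 231.75²; (x + 179.3)² + (y + 45.1)² = 314.48².
Subtracting pairs of circle equations eliminates x²+y² and gives linear equations (the radical axes):
58.8 x − 571.2 y = 59394.16
-122.2 x − 339.2 y = 14548.40
Solving the 2×2 system: x ≈ 131.9, y ≈ -90.4 km.

(131.9, -90.4)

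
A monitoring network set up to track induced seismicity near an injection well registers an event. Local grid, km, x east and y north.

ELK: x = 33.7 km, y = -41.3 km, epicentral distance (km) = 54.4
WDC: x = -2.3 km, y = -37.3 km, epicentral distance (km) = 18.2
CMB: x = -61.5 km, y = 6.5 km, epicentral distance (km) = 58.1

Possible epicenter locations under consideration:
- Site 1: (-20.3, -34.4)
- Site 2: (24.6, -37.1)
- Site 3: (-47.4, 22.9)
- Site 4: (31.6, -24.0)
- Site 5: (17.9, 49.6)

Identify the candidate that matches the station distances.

For each candidate, compare |candidate − station| to the reported distance:
Site 1: residuals ELK 0.0, WDC 0.0, CMB 0.0 → max 0.0 km
Site 2: residuals ELK 44.4, WDC 8.7, CMB 38.4 → max 44.4 km
Site 3: residuals ELK 49.0, WDC 57.0, CMB 36.5 → max 57.0 km
Site 4: residuals ELK 37.0, WDC 18.2, CMB 39.9 → max 39.9 km
Site 5: residuals ELK 37.9, WDC 71.0, CMB 32.2 → max 71.0 km
Only Site 1 has all residuals ≈ 0.

Site 1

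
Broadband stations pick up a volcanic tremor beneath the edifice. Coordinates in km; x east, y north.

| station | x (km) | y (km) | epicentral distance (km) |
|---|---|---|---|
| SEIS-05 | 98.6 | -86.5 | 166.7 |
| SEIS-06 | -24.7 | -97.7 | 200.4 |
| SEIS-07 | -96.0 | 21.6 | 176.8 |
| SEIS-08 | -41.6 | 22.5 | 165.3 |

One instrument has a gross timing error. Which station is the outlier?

Solve using three stations at a time. Using SEIS-05, SEIS-06, SEIS-07 (subtract circle equations pairwise → linear system) gives (x, y) ≈ (71.7, 78.2).
Distances from that point to each station vs reported:
  SEIS-05: calculated 166.8 vs reported 166.7 → residual 0.1 km
  SEIS-06: calculated 200.5 vs reported 200.4 → residual 0.1 km
  SEIS-07: calculated 176.9 vs reported 176.8 → residual 0.1 km
  SEIS-08: calculated 126.2 vs reported 165.3 → residual 39.1 km
SEIS-05, SEIS-06, SEIS-07 are mutually consistent (residuals ≈ 0); SEIS-08 is off by 39.1 km.

SEIS-08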